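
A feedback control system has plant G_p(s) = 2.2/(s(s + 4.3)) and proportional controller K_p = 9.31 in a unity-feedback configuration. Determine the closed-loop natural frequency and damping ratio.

With unity feedback the closed-loop characteristic equation is s² + 4.3s + 9.31·2.2 = s² + 4.3s + 20.48 = 0.
Matching s² + 2ζω_n s + ω_n²: ω_n = √20.48 = 4.526 rad/s and 2ζω_n = 4.3, so ζ = 4.3/(2·4.526) = 0.475.

ω_n = 4.53 rad/s, ζ = 0.475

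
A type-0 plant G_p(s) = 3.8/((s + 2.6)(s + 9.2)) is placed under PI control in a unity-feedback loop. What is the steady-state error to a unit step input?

0

The PI controller's integrator makes the forward path type 1, so e_ss to a step is zero.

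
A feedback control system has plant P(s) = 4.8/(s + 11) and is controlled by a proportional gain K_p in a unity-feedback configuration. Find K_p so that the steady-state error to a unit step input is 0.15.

K_p = 13

Steady-state error for a unit step on this type-0 loop is 1/(1 + K_p·P(0)).
P(0) = 0.4364. Require 1/(1 + K_p·0.4364) = 0.15, so 1 + 0.4364·K_p = 6.667.
K_p = (6.667 − 1)/0.4364 = 13.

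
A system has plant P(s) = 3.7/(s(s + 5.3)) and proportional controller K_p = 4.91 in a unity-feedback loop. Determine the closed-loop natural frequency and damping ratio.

1 + K_p·P(s) = 0 gives s² + 5.3s + 18.17 = 0.
Matching s² + 2ζω_n s + ω_n²: ω_n = √18.17 = 4.262 rad/s and 2ζω_n = 5.3, so ζ = 5.3/(2·4.262) = 0.622.

ω_n = 4.26 rad/s, ζ = 0.622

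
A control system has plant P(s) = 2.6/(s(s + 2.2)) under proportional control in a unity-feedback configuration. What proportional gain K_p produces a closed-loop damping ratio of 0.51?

K_p = 1.79

Closed-loop characteristic equation: s² + 2.2s + K_p·2.6 = 0.
So ω_n = √(2.6K_p) and 2ζω_n = 2.2, giving ζ = 2.2/(2√(2.6K_p)).
Setting ζ = 0.51: √(2.6K_p) = 2.2/(2·0.51) = 2.157, so K_p = 4.652/2.6 = 1.79.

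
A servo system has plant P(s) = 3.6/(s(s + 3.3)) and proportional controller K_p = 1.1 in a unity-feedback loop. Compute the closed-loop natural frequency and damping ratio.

With unity feedback the closed-loop characteristic equation is s² + 3.3s + 1.1·3.6 = s² + 3.3s + 3.96 = 0.
So ω_n² = 3.96 ⇒ ω_n = 1.99 rad/s, and ζ = 3.3/(2ω_n) = 0.829.

ω_n = 1.99 rad/s, ζ = 0.829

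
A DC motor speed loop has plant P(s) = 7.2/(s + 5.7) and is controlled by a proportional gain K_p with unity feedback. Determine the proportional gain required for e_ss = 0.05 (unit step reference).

K_p = 15

Steady-state error for a unit step on this type-0 loop is 1/(1 + K_p·P(0)).
P(0) = 1.263. Require 1/(1 + K_p·1.263) = 0.05, so 1 + 1.263·K_p = 20.
K_p = (20 − 1)/1.263 = 15.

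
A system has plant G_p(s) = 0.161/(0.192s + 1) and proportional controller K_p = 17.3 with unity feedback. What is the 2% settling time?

T_s ≈ 0.203 s

Closed loop: T(s) = K_p·G_p/(1+K_p·G_p) = 2.785/(0.192s + 1 + 2.785), with pole at s = −(1 + 2.785)/0.192 = −19.72.
τ = 1/19.72 = 0.05072 s, so 2% settling time ≈ 4τ = 0.203 s.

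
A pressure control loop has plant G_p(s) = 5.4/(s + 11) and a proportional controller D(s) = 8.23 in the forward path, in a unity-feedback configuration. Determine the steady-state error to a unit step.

0.198

The loop is type 0. Static position error constant K_pos = D(0)·G_p(0) = 8.23·0.4909 = 4.04.
Steady-state error to a unit step: e_ss = 1/(1+K_pos) = 1/5.04 = 0.198.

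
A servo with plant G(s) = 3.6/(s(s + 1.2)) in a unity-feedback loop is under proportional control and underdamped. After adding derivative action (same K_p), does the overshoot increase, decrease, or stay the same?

The derivative term adds K·K_d to the s-coefficient of the characteristic equation, raising 2ζω_n while ω_n is unchanged; ζ increases, so overshoot decreases.

decrease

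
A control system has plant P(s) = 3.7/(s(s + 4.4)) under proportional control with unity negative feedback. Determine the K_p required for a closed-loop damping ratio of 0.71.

K_p = 2.59

Closed-loop characteristic equation: s² + 4.4s + K_p·3.7 = 0.
So ω_n = √(3.7K_p) and 2ζω_n = 4.4, giving ζ = 4.4/(2√(3.7K_p)).
Setting ζ = 0.71: √(3.7K_p) = 4.4/(2·0.71) = 3.099, so K_p = 9.601/3.7 = 2.59.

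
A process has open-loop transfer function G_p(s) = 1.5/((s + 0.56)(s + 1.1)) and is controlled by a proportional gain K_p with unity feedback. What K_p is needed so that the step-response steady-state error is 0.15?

The loop is type 0, so e_ss(step) = 1/(1 + K_pos) with K_pos = K_p·G_p(0).
G_p(0) = 2.435. Require 1/(1 + K_p·2.435) = 0.15, so 1 + 2.435·K_p = 6.667.
K_p = (6.667 − 1)/2.435 = 2.33.

K_p = 2.33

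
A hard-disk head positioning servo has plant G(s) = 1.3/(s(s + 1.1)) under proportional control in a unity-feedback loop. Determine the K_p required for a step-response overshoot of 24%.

K_p = 1.36

From %OS = 100·exp(−πζ/√(1−ζ²)) = 24%, ζ = −ln(0.24)/√(π²+ln²(0.24)) = 0.4136.
Characteristic equation s² + 1.1s + 1.3K_p = 0 gives ζ = 1.1/(2√(1.3K_p)).
Setting ζ = 0.4136: √(1.3K_p) = 1.1/(2·0.4136) = 1.33, so K_p = 1.768/1.3 = 1.36.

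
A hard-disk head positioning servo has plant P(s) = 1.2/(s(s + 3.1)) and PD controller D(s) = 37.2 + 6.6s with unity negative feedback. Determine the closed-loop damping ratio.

ζ = 0.825

Forward path: (37.2 + 6.6s)·1.2/(s(s+3.1)). The closed-loop characteristic equation is s² + (3.1 + 1.2·6.6)s + 1.2·37.2 = 0.
That is s² + 11.02s + 44.64 = 0, so ω_n = 6.681 rad/s and ζ = 11.02/(2·6.681) = 0.8247.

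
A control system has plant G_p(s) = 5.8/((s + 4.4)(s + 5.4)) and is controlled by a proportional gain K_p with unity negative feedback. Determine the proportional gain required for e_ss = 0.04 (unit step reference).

The loop is type 0, so e_ss(step) = 1/(1 + K_pos) with K_pos = K_p·G_p(0).
G_p(0) = 0.2441. Require 1/(1 + K_p·0.2441) = 0.04, so 1 + 0.2441·K_p = 25.
K_p = (25 − 1)/0.2441 = 98.3.

K_p = 98.3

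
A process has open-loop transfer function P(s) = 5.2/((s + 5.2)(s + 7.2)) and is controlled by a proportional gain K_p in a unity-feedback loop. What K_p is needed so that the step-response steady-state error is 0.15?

Steady-state error for a unit step on this type-0 loop is 1/(1 + K_p·P(0)).
P(0) = 0.1389. Require 1/(1 + K_p·0.1389) = 0.15, so 1 + 0.1389·K_p = 6.667.
K_p = (6.667 − 1)/0.1389 = 40.8.

K_p = 40.8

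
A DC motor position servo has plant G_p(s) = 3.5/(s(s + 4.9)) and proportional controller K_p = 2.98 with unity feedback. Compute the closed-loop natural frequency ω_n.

ω_n = 3.23 rad/s

With unity feedback the closed-loop characteristic equation is s² + 4.9s + 2.98·3.5 = s² + 4.9s + 10.43 = 0.
Matching s² + 2ζω_n s + ω_n²: ω_n = √10.43 = 3.23 rad/s and 2ζω_n = 4.9, so ζ = 4.9/(2·3.23) = 0.759.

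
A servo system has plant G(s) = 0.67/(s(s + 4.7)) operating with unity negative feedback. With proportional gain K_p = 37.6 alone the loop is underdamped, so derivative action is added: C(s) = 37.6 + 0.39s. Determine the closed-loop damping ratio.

ζ = 0.494

Forward path: (37.6 + 0.39s)·0.67/(s(s+4.7)). The closed-loop characteristic equation is s² + (4.7 + 0.67·0.39)s + 0.67·37.6 = 0.
That is s² + 4.961s + 25.19 = 0, so ω_n = 5.019 rad/s and ζ = 4.961/(2·5.019) = 0.4942.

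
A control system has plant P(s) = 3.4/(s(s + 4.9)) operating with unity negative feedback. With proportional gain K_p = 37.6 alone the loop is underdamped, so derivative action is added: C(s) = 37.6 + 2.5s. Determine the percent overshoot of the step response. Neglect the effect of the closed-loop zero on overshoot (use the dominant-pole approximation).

9.92%

Forward path: (37.6 + 2.5s)·3.4/(s(s+4.9)). The closed-loop characteristic equation is s² + (4.9 + 3.4·2.5)s + 3.4·37.6 = 0.
That is s² + 13.4s + 127.8 = 0, so ω_n = 11.31 rad/s and ζ = 13.4/(2·11.31) = 0.5926.
%OS = 100·exp(−πζ/√(1−ζ²)) = 9.92%.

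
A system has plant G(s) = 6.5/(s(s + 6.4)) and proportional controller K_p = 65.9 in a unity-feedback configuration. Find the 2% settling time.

T_s ≈ 1.25 s

From 1 + K_pG(s) = 0: s² + 6.4s + 428.4 = 0 ⇒ ω_n = 20.7, ζ = 0.1546.
2% settling time T_s ≈ 4/(ζω_n) = 4/3.2 = 1.25 s.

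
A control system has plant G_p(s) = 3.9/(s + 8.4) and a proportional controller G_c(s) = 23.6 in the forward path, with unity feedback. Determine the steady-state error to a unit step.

0.0836

The loop is type 0. Static position error constant K_pos = G_c(0)·G_p(0) = 23.6·0.4643 = 10.96.
Steady-state error to a unit step: e_ss = 1/(1+K_pos) = 1/11.96 = 0.0836.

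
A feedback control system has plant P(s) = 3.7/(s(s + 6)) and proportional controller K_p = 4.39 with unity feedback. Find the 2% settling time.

T_s ≈ 1.33 s

From 1 + K_pP(s) = 0: s² + 6s + 16.24 = 0 ⇒ ω_n = 4.03, ζ = 0.7444.
2% settling time T_s ≈ 4/(ζω_n) = 4/3 = 1.33 s.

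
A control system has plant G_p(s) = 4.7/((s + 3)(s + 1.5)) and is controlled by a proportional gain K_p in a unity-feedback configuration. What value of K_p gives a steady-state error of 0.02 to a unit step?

For a type-0 loop with proportional control, e_ss = 1/(1 + K_p·G_p(0)).
G_p(0) = 1.044. Require 1/(1 + K_p·1.044) = 0.02, so 1 + 1.044·K_p = 50.
K_p = (50 − 1)/1.044 = 46.9.

K_p = 46.9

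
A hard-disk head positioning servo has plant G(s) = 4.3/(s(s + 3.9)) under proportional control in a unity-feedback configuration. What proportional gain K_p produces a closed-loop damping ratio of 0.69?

K_p = 1.86

Closed-loop characteristic equation: s² + 3.9s + K_p·4.3 = 0.
So ω_n = √(4.3K_p) and 2ζω_n = 3.9, giving ζ = 3.9/(2√(4.3K_p)).
Setting ζ = 0.69: √(4.3K_p) = 3.9/(2·0.69) = 2.826, so K_p = 7.987/4.3 = 1.86.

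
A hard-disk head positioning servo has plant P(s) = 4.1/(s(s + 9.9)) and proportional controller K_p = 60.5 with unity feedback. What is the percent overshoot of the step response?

35.3%

From 1 + K_pP(s) = 0: s² + 9.9s + 248 = 0 ⇒ ω_n = 15.75, ζ = 0.3143.
%OS = 100·exp(−πζ/√(1−ζ²)) = 100·exp(−π·0.3143/√0.9012) = 35.3%.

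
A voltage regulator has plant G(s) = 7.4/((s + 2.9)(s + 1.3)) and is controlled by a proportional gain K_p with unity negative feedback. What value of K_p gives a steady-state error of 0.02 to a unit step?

K_p = 25

Steady-state error for a unit step on this type-0 loop is 1/(1 + K_p·G(0)).
G(0) = 1.963. Require 1/(1 + K_p·1.963) = 0.02, so 1 + 1.963·K_p = 50.
K_p = (50 − 1)/1.963 = 25.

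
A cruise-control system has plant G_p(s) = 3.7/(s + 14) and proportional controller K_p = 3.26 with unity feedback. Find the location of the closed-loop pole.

s = -26.06

Closed-loop transfer function: T(s) = K_p·G_p(s)/(1 + K_p·G_p(s)) = 12.06/(s + 14 + 12.06) = 12.06/(s + 26.06).
The closed-loop pole is at s = −26.06.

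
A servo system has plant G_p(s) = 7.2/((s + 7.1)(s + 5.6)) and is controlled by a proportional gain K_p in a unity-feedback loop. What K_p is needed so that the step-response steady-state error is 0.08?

For a type-0 loop with proportional control, e_ss = 1/(1 + K_p·G_p(0)).
G_p(0) = 0.1811. Require 1/(1 + K_p·0.1811) = 0.08, so 1 + 0.1811·K_p = 12.5.
K_p = (12.5 − 1)/0.1811 = 63.5.

K_p = 63.5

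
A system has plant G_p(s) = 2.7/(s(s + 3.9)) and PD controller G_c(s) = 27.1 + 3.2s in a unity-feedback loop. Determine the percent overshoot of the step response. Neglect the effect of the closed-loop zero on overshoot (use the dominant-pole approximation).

Forward path: (27.1 + 3.2s)·2.7/(s(s+3.9)). The closed-loop characteristic equation is s² + (3.9 + 2.7·3.2)s + 2.7·27.1 = 0.
That is s² + 12.54s + 73.17 = 0, so ω_n = 8.554 rad/s and ζ = 12.54/(2·8.554) = 0.733.
%OS = 100·exp(−πζ/√(1−ζ²)) = 3.39%.

3.39%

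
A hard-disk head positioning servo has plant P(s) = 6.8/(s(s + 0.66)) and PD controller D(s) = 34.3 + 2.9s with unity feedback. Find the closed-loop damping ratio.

ζ = 0.667

Forward path: (34.3 + 2.9s)·6.8/(s(s+0.66)). The closed-loop characteristic equation is s² + (0.66 + 6.8·2.9)s + 6.8·34.3 = 0.
That is s² + 20.38s + 233.2 = 0, so ω_n = 15.27 rad/s and ζ = 20.38/(2·15.27) = 0.6672.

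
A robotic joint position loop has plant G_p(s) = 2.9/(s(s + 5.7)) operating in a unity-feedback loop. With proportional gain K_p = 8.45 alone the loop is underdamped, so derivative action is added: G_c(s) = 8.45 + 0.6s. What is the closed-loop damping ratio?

Forward path: (8.45 + 0.6s)·2.9/(s(s+5.7)). The closed-loop characteristic equation is s² + (5.7 + 2.9·0.6)s + 2.9·8.45 = 0.
That is s² + 7.44s + 24.5 = 0, so ω_n = 4.95 rad/s and ζ = 7.44/(2·4.95) = 0.7515.

ζ = 0.751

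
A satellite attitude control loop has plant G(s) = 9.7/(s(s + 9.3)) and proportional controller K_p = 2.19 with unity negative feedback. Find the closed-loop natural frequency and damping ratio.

ω_n = 4.61 rad/s, ζ = 1.01

1 + K_p·G(s) = 0 gives s² + 9.3s + 21.24 = 0.
So ω_n² = 21.24 ⇒ ω_n = 4.609 rad/s, and ζ = 9.3/(2ω_n) = 1.01.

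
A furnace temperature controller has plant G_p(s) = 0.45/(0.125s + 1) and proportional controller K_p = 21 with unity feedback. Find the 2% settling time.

Closed loop: T(s) = K_p·G_p/(1+K_p·G_p) = 9.45/(0.125s + 1 + 9.45), with pole at s = −(1 + 9.45)/0.125 = −83.6.
τ = 1/83.6 = 0.01196 s, so 2% settling time ≈ 4τ = 0.0478 s.

T_s ≈ 0.0478 s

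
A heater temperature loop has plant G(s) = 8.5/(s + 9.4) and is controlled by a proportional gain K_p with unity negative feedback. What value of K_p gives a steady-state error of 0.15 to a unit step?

K_p = 6.27

Steady-state error for a unit step on this type-0 loop is 1/(1 + K_p·G(0)).
G(0) = 0.9043. Require 1/(1 + K_p·0.9043) = 0.15, so 1 + 0.9043·K_p = 6.667.
K_p = (6.667 − 1)/0.9043 = 6.27.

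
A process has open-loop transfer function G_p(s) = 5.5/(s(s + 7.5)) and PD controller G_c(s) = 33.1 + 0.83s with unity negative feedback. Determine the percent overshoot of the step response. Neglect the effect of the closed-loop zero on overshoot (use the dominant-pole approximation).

Forward path: (33.1 + 0.83s)·5.5/(s(s+7.5)). The closed-loop characteristic equation is s² + (7.5 + 5.5·0.83)s + 5.5·33.1 = 0.
That is s² + 12.06s + 182.1 = 0, so ω_n = 13.49 rad/s and ζ = 12.06/(2·13.49) = 0.4471.
%OS = 100·exp(−πζ/√(1−ζ²)) = 20.8%.

20.8%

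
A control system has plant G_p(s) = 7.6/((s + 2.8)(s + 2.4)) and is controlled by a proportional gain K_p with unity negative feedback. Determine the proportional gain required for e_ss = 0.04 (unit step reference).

K_p = 21.2

The loop is type 0, so e_ss(step) = 1/(1 + K_pos) with K_pos = K_p·G_p(0).
G_p(0) = 1.131. Require 1/(1 + K_p·1.131) = 0.04, so 1 + 1.131·K_p = 25.
K_p = (25 − 1)/1.131 = 21.2.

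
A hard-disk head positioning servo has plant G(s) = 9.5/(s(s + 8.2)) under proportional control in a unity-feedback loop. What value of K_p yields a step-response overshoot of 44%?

K_p = 27.7

From %OS = 100·exp(−πζ/√(1−ζ²)) = 44%, ζ = −ln(0.44)/√(π²+ln²(0.44)) = 0.2528.
Characteristic equation s² + 8.2s + 9.5K_p = 0 gives ζ = 8.2/(2√(9.5K_p)).
Setting ζ = 0.2528: √(9.5K_p) = 8.2/(2·0.2528) = 16.22, so K_p = 263/9.5 = 27.7.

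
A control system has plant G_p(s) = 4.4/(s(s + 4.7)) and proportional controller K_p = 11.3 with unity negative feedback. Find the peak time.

The closed-loop denominator s² + 4.7s + 49.72 gives ω_n = √49.72 = 7.051 and ζ = 4.7/(2ω_n) = 0.3333.
Damped frequency ω_d = ω_n√(1−ζ²) = 6.648 rad/s, so peak time T_p = π/ω_d = 0.473 s.

T_p = 0.473 s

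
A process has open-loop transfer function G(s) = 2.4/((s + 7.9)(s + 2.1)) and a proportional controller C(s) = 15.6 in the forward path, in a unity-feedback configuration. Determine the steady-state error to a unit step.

The loop is type 0. Static position error constant K_pos = C(0)·G(0) = 15.6·0.1447 = 2.257.
Steady-state error to a unit step: e_ss = 1/(1+K_pos) = 1/3.257 = 0.307.

0.307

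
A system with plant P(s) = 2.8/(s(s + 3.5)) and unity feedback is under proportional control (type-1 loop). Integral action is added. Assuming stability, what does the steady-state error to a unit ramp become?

The integrator raises the loop to type 2, so K_v → ∞ and e_ss to a ramp is zero.

0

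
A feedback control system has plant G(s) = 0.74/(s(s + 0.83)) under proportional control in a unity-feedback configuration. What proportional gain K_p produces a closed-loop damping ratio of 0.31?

K_p = 2.42

Closed-loop characteristic equation: s² + 0.83s + K_p·0.74 = 0.
So ω_n = √(0.74K_p) and 2ζω_n = 0.83, giving ζ = 0.83/(2√(0.74K_p)).
Setting ζ = 0.31: √(0.74K_p) = 0.83/(2·0.31) = 1.339, so K_p = 1.792/0.74 = 2.42.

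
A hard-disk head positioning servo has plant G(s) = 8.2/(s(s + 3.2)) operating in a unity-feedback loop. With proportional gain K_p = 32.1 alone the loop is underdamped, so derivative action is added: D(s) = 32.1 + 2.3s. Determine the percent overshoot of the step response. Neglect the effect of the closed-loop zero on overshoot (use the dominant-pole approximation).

Forward path: (32.1 + 2.3s)·8.2/(s(s+3.2)). The closed-loop characteristic equation is s² + (3.2 + 8.2·2.3)s + 8.2·32.1 = 0.
That is s² + 22.06s + 263.2 = 0, so ω_n = 16.22 rad/s and ζ = 22.06/(2·16.22) = 0.6799.
%OS = 100·exp(−πζ/√(1−ζ²)) = 5.43%.

5.43%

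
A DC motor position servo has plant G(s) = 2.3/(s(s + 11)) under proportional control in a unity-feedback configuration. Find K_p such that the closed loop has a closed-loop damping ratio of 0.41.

Closed-loop characteristic equation: s² + 11s + K_p·2.3 = 0.
So ω_n = √(2.3K_p) and 2ζω_n = 11, giving ζ = 11/(2√(2.3K_p)).
Setting ζ = 0.41: √(2.3K_p) = 11/(2·0.41) = 13.41, so K_p = 180/2.3 = 78.2.

K_p = 78.2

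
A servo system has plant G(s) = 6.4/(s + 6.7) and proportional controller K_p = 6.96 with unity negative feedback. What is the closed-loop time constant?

Closed-loop transfer function: T(s) = K_p·G(s)/(1 + K_p·G(s)) = 44.54/(s + 6.7 + 44.54) = 44.54/(s + 51.24).
Time constant τ = 1/51.24 = 0.0195 s.

τ = 0.0195 s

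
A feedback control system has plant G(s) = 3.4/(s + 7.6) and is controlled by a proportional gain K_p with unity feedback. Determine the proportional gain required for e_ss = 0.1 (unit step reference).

K_p = 20.1

Steady-state error for a unit step on this type-0 loop is 1/(1 + K_p·G(0)).
G(0) = 0.4474. Require 1/(1 + K_p·0.4474) = 0.1, so 1 + 0.4474·K_p = 10.
K_p = (10 − 1)/0.4474 = 20.1.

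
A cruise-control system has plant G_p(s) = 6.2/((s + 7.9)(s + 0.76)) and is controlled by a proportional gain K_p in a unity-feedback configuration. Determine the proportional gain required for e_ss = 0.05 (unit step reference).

K_p = 18.4

Steady-state error for a unit step on this type-0 loop is 1/(1 + K_p·G_p(0)).
G_p(0) = 1.033. Require 1/(1 + K_p·1.033) = 0.05, so 1 + 1.033·K_p = 20.
K_p = (20 − 1)/1.033 = 18.4.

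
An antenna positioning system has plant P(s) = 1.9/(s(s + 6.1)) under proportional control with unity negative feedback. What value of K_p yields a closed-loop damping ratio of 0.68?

K_p = 10.6

Closed-loop characteristic equation: s² + 6.1s + K_p·1.9 = 0.
So ω_n = √(1.9K_p) and 2ζω_n = 6.1, giving ζ = 6.1/(2√(1.9K_p)).
Setting ζ = 0.68: √(1.9K_p) = 6.1/(2·0.68) = 4.485, so K_p = 20.12/1.9 = 10.6.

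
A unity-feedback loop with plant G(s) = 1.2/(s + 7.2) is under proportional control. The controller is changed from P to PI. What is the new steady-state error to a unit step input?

The integrator makes K_pos = lim_{s→0} C(s)G(s) infinite, so e_ss = 1/(1+K_pos) = 0.

0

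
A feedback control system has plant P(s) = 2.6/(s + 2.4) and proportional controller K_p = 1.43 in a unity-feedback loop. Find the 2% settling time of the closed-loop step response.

Closed-loop transfer function: T(s) = K_p·P(s)/(1 + K_p·P(s)) = 3.718/(s + 2.4 + 3.718) = 3.718/(s + 6.118).
Time constant τ = 1/6.118 = 0.1635 s, so the 2% settling time is about 4τ = 0.654 s.

T_s ≈ 0.654 s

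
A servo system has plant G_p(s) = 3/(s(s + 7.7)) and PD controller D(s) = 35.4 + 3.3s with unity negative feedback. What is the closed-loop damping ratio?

ζ = 0.854

Forward path: (35.4 + 3.3s)·3/(s(s+7.7)). The closed-loop characteristic equation is s² + (7.7 + 3·3.3)s + 3·35.4 = 0.
That is s² + 17.6s + 106.2 = 0, so ω_n = 10.31 rad/s and ζ = 17.6/(2·10.31) = 0.8539.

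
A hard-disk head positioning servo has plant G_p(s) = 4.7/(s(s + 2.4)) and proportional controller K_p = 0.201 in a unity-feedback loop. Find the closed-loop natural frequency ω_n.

1 + K_p·G_p(s) = 0 gives s² + 2.4s + 0.9447 = 0.
Matching s² + 2ζω_n s + ω_n²: ω_n = √0.9447 = 0.972 rad/s and 2ζω_n = 2.4, so ζ = 2.4/(2·0.972) = 1.23.

ω_n = 0.972 rad/s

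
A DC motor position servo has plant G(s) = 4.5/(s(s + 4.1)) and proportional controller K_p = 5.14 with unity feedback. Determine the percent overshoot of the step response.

Closed-loop characteristic equation: s² + 4.1s + 23.13 = 0, so ω_n = 4.809 rad/s and ζ = 4.1/(2·4.809) = 0.4263.
%OS = 100·exp(−πζ/√(1−ζ²)) = 100·exp(−π·0.4263/√0.8183) = 22.8%.

22.8%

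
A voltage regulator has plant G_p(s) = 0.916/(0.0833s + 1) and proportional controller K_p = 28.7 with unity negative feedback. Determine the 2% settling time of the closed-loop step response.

Closed loop: T(s) = K_p·G_p/(1+K_p·G_p) = 26.29/(0.0833s + 1 + 26.29), with pole at s = −(1 + 26.29)/0.0833 = −327.6.
τ = 1/327.6 = 0.003052 s, so 2% settling time ≈ 4τ = 0.0122 s.

T_s ≈ 0.0122 s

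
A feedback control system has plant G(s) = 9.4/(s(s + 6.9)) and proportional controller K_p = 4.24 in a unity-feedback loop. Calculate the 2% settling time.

T_s ≈ 1.16 s

From 1 + K_pG(s) = 0: s² + 6.9s + 39.86 = 0 ⇒ ω_n = 6.313, ζ = 0.5465.
2% settling time T_s ≈ 4/(ζω_n) = 4/3.45 = 1.16 s.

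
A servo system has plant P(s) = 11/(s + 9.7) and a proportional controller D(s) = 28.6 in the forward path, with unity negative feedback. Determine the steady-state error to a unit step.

The loop is type 0. Static position error constant K_pos = D(0)·P(0) = 28.6·1.134 = 32.43.
Steady-state error to a unit step: e_ss = 1/(1+K_pos) = 1/33.43 = 0.0299.

0.0299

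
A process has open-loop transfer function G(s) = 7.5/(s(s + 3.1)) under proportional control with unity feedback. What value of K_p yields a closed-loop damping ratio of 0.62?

Closed-loop characteristic equation: s² + 3.1s + K_p·7.5 = 0.
So ω_n = √(7.5K_p) and 2ζω_n = 3.1, giving ζ = 3.1/(2√(7.5K_p)).
Setting ζ = 0.62: √(7.5K_p) = 3.1/(2·0.62) = 2.5, so K_p = 6.25/7.5 = 0.833.

K_p = 0.833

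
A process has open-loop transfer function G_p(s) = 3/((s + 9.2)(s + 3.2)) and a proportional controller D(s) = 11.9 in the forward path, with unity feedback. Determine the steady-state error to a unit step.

The loop is type 0. Static position error constant K_pos = D(0)·G_p(0) = 11.9·0.1019 = 1.213.
Steady-state error to a unit step: e_ss = 1/(1+K_pos) = 1/2.213 = 0.452.

0.452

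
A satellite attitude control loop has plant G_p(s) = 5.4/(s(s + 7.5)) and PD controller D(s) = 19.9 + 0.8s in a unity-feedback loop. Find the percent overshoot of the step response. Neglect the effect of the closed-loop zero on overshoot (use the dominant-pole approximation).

11.3%

Forward path: (19.9 + 0.8s)·5.4/(s(s+7.5)). The closed-loop characteristic equation is s² + (7.5 + 5.4·0.8)s + 5.4·19.9 = 0.
That is s² + 11.82s + 107.5 = 0, so ω_n = 10.37 rad/s and ζ = 11.82/(2·10.37) = 0.5701.
%OS = 100·exp(−πζ/√(1−ζ²)) = 11.3%.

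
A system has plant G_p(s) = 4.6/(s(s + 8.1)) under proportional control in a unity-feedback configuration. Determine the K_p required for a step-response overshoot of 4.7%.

From %OS = 100·exp(−πζ/√(1−ζ²)) = 4.7%, ζ = −ln(0.047)/√(π²+ln²(0.047)) = 0.6975.
Characteristic equation s² + 8.1s + 4.6K_p = 0 gives ζ = 8.1/(2√(4.6K_p)).
Setting ζ = 0.6975: √(4.6K_p) = 8.1/(2·0.6975) = 5.807, so K_p = 33.72/4.6 = 7.33.

K_p = 7.33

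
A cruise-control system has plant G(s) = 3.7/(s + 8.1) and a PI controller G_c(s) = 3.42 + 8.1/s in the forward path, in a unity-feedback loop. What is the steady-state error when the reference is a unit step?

The open loop G_c(s)G(s) has a pole at the origin (type 1), so the static position error constant is infinite and e_ss = 1/(1+∞) = 0.

0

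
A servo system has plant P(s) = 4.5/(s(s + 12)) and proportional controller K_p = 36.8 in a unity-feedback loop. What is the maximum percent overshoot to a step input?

From 1 + K_pP(s) = 0: s² + 12s + 165.6 = 0 ⇒ ω_n = 12.87, ζ = 0.4663.
%OS = 100·exp(−πζ/√(1−ζ²)) = 100·exp(−π·0.4663/√0.7826) = 19.1%.

19.1%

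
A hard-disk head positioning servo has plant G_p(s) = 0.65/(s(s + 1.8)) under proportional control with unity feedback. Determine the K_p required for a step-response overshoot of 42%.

From %OS = 100·exp(−πζ/√(1−ζ²)) = 42%, ζ = −ln(0.42)/√(π²+ln²(0.42)) = 0.2662.
Characteristic equation s² + 1.8s + 0.65K_p = 0 gives ζ = 1.8/(2√(0.65K_p)).
Setting ζ = 0.2662: √(0.65K_p) = 1.8/(2·0.2662) = 3.381, so K_p = 11.43/0.65 = 17.6.

K_p = 17.6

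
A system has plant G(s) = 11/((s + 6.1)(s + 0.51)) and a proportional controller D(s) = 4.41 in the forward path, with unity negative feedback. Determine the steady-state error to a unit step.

The loop is type 0. Static position error constant K_pos = D(0)·G(0) = 4.41·3.536 = 15.59.
Steady-state error to a unit step: e_ss = 1/(1+K_pos) = 1/16.59 = 0.0603.

0.0603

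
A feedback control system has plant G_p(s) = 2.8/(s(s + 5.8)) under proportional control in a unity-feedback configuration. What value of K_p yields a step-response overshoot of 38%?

K_p = 34.7

From %OS = 100·exp(−πζ/√(1−ζ²)) = 38%, ζ = −ln(0.38)/√(π²+ln²(0.38)) = 0.2943.
Characteristic equation s² + 5.8s + 2.8K_p = 0 gives ζ = 5.8/(2√(2.8K_p)).
Setting ζ = 0.2943: √(2.8K_p) = 5.8/(2·0.2943) = 9.852, so K_p = 97.07/2.8 = 34.7.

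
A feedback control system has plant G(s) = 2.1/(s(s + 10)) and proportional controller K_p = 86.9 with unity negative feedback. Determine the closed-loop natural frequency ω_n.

ω_n = 13.5 rad/s

With unity feedback the closed-loop characteristic equation is s² + 10s + 86.9·2.1 = s² + 10s + 182.5 = 0.
Matching s² + 2ζω_n s + ω_n²: ω_n = √182.5 = 13.51 rad/s and 2ζω_n = 10, so ζ = 10/(2·13.51) = 0.37.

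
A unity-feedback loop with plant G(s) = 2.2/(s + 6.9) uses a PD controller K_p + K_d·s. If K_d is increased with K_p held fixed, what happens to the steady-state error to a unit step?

unchanged

K_d affects only the transient (the s-coefficient); the DC loop gain, and hence e_ss, depends only on K_p.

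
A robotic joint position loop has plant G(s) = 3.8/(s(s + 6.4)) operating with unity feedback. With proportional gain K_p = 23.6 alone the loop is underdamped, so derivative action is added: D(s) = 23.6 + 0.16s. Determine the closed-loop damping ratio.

Forward path: (23.6 + 0.16s)·3.8/(s(s+6.4)). The closed-loop characteristic equation is s² + (6.4 + 3.8·0.16)s + 3.8·23.6 = 0.
That is s² + 7.008s + 89.68 = 0, so ω_n = 9.47 rad/s and ζ = 7.008/(2·9.47) = 0.37.

ζ = 0.37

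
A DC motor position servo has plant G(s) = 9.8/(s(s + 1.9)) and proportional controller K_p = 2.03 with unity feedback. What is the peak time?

T_p = 0.721 s

The closed-loop denominator s² + 1.9s + 19.89 gives ω_n = √19.89 = 4.46 and ζ = 1.9/(2ω_n) = 0.213.
Damped frequency ω_d = ω_n√(1−ζ²) = 4.358 rad/s, so peak time T_p = π/ω_d = 0.721 s.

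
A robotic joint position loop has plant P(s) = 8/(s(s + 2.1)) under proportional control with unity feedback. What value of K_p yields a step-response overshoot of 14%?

From %OS = 100·exp(−πζ/√(1−ζ²)) = 14%, ζ = −ln(0.14)/√(π²+ln²(0.14)) = 0.5305.
Characteristic equation s² + 2.1s + 8K_p = 0 gives ζ = 2.1/(2√(8K_p)).
Setting ζ = 0.5305: √(8K_p) = 2.1/(2·0.5305) = 1.979, so K_p = 3.917/8 = 0.49.

K_p = 0.49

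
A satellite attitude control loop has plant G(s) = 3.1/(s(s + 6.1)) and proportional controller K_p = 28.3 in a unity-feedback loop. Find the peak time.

Closed-loop characteristic equation: s² + 6.1s + 87.73 = 0, so ω_n = 9.366 rad/s and ζ = 6.1/(2·9.366) = 0.3256.
Damped frequency ω_d = ω_n√(1−ζ²) = 8.856 rad/s, so peak time T_p = π/ω_d = 0.355 s.

T_p = 0.355 s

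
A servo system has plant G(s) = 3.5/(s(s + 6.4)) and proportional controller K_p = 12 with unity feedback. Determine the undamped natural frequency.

1 + K_p·G(s) = 0 gives s² + 6.4s + 42 = 0.
Matching s² + 2ζω_n s + ω_n²: ω_n = √42 = 6.481 rad/s and 2ζω_n = 6.4, so ζ = 6.4/(2·6.481) = 0.494.

ω_n = 6.48 rad/s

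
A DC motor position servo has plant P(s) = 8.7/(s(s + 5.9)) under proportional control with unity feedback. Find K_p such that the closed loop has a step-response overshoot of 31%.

From %OS = 100·exp(−πζ/√(1−ζ²)) = 31%, ζ = −ln(0.31)/√(π²+ln²(0.31)) = 0.3493.
Characteristic equation s² + 5.9s + 8.7K_p = 0 gives ζ = 5.9/(2√(8.7K_p)).
Setting ζ = 0.3493: √(8.7K_p) = 5.9/(2·0.3493) = 8.445, so K_p = 71.32/8.7 = 8.2.

K_p = 8.2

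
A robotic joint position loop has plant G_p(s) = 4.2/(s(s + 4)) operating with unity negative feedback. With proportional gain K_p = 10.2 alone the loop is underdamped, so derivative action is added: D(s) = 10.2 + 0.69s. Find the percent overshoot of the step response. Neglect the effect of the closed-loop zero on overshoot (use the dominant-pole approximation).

14.3%

Forward path: (10.2 + 0.69s)·4.2/(s(s+4)). The closed-loop characteristic equation is s² + (4 + 4.2·0.69)s + 4.2·10.2 = 0.
That is s² + 6.898s + 42.84 = 0, so ω_n = 6.545 rad/s and ζ = 6.898/(2·6.545) = 0.5269.
%OS = 100·exp(−πζ/√(1−ζ²)) = 14.3%.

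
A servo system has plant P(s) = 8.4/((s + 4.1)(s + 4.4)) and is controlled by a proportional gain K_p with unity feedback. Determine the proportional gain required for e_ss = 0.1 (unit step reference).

The loop is type 0, so e_ss(step) = 1/(1 + K_pos) with K_pos = K_p·P(0).
P(0) = 0.4656. Require 1/(1 + K_p·0.4656) = 0.1, so 1 + 0.4656·K_p = 10.
K_p = (10 − 1)/0.4656 = 19.3.

K_p = 19.3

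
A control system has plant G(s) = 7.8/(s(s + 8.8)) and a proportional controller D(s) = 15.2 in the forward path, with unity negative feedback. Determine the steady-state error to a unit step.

The open loop D(s)G(s) has a pole at the origin (type 1), so the static position error constant is infinite and e_ss = 1/(1+∞) = 0.

0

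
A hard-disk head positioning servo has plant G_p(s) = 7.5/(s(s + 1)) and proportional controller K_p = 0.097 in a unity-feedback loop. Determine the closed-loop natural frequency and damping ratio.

ω_n = 0.853 rad/s, ζ = 0.586

With unity feedback the closed-loop characteristic equation is s² + 1s + 0.097·7.5 = s² + 1s + 0.7275 = 0.
So ω_n² = 0.7275 ⇒ ω_n = 0.8529 rad/s, and ζ = 1/(2ω_n) = 0.586.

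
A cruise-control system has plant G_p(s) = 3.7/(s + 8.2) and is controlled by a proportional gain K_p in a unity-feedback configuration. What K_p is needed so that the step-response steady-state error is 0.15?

K_p = 12.6

The loop is type 0, so e_ss(step) = 1/(1 + K_pos) with K_pos = K_p·G_p(0).
G_p(0) = 0.4512. Require 1/(1 + K_p·0.4512) = 0.15, so 1 + 0.4512·K_p = 6.667.
K_p = (6.667 − 1)/0.4512 = 12.6.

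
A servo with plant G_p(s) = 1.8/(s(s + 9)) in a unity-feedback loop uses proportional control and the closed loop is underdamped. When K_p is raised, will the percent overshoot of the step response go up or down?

increase

Characteristic equation s² + 9s + K_p·1.8 = 0: raising K_p raises ω_n while 2ζω_n = 9 is fixed, so ζ falls and overshoot grows.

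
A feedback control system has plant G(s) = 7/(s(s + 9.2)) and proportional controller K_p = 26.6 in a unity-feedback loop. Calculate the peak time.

T_p = 0.245 s

From 1 + K_pG(s) = 0: s² + 9.2s + 186.2 = 0 ⇒ ω_n = 13.65, ζ = 0.3371.
Damped frequency ω_d = ω_n√(1−ζ²) = 12.85 rad/s, so peak time T_p = π/ω_d = 0.245 s.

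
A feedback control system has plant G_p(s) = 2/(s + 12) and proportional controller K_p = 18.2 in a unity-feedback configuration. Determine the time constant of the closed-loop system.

Closed-loop transfer function: T(s) = K_p·G_p(s)/(1 + K_p·G_p(s)) = 36.4/(s + 12 + 36.4) = 36.4/(s + 48.4).
Time constant τ = 1/48.4 = 0.0207 s.

τ = 0.0207 s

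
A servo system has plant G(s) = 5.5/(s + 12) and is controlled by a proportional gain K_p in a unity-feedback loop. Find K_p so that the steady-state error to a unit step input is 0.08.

The loop is type 0, so e_ss(step) = 1/(1 + K_pos) with K_pos = K_p·G(0).
G(0) = 0.4583. Require 1/(1 + K_p·0.4583) = 0.08, so 1 + 0.4583·K_p = 12.5.
K_p = (12.5 − 1)/0.4583 = 25.1.

K_p = 25.1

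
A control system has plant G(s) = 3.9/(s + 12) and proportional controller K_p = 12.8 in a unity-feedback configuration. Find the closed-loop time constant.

τ = 0.0161 s

Closed-loop transfer function: T(s) = K_p·G(s)/(1 + K_p·G(s)) = 49.92/(s + 12 + 49.92) = 49.92/(s + 61.92).
Time constant τ = 1/61.92 = 0.0161 s.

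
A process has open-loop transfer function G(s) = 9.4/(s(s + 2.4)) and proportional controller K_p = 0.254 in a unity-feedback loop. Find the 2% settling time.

The closed-loop denominator s² + 2.4s + 2.388 gives ω_n = √2.388 = 1.545 and ζ = 2.4/(2ω_n) = 0.7766.
2% settling time T_s ≈ 4/(ζω_n) = 4/1.2 = 3.33 s.

T_s ≈ 3.33 s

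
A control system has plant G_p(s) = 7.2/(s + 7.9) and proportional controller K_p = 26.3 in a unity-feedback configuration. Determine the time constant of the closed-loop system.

Closed-loop transfer function: T(s) = K_p·G_p(s)/(1 + K_p·G_p(s)) = 189.4/(s + 7.9 + 189.4) = 189.4/(s + 197.3).
Time constant τ = 1/197.3 = 0.00507 s.

τ = 0.00507 s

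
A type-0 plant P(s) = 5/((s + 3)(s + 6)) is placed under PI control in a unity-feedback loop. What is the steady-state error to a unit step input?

The PI controller's integrator makes the forward path type 1, so e_ss to a step is zero.

0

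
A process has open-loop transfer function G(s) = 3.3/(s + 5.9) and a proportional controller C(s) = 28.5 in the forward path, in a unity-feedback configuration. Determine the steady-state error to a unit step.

The loop is type 0. Static position error constant K_pos = C(0)·G(0) = 28.5·0.5593 = 15.94.
Steady-state error to a unit step: e_ss = 1/(1+K_pos) = 1/16.94 = 0.059.

0.059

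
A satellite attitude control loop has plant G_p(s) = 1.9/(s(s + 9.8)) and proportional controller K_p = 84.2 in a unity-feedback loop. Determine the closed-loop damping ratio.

1 + K_p·G_p(s) = 0 gives s² + 9.8s + 160 = 0.
Matching s² + 2ζω_n s + ω_n²: ω_n = √160 = 12.65 rad/s and 2ζω_n = 9.8, so ζ = 9.8/(2·12.65) = 0.387.

ζ = 0.387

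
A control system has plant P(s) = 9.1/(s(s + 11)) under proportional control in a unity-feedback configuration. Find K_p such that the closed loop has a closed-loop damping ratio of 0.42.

K_p = 18.8

Closed-loop characteristic equation: s² + 11s + K_p·9.1 = 0.
So ω_n = √(9.1K_p) and 2ζω_n = 11, giving ζ = 11/(2√(9.1K_p)).
Setting ζ = 0.42: √(9.1K_p) = 11/(2·0.42) = 13.1, so K_p = 171.5/9.1 = 18.8.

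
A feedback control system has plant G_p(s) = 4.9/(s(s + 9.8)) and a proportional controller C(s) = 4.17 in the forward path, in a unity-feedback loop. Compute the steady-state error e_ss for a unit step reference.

The open loop C(s)G_p(s) has a pole at the origin (type 1), so the static position error constant is infinite and e_ss = 1/(1+∞) = 0.

0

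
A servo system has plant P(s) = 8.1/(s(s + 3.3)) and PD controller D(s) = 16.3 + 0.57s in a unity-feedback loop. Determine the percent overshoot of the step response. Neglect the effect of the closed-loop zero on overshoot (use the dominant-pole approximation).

Forward path: (16.3 + 0.57s)·8.1/(s(s+3.3)). The closed-loop characteristic equation is s² + (3.3 + 8.1·0.57)s + 8.1·16.3 = 0.
That is s² + 7.917s + 132 = 0, so ω_n = 11.49 rad/s and ζ = 7.917/(2·11.49) = 0.3445.
%OS = 100·exp(−πζ/√(1−ζ²)) = 31.6%.

31.6%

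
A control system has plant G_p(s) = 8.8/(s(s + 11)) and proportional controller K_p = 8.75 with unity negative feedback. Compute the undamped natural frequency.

ω_n = 8.77 rad/s

The closed-loop denominator is s(s+11) + 8.75·8.8 = s² + 11s + 77.
Matching s² + 2ζω_n s + ω_n²: ω_n = √77 = 8.775 rad/s and 2ζω_n = 11, so ζ = 11/(2·8.775) = 0.627.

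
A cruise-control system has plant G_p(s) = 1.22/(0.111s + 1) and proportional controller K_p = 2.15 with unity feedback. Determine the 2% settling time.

Closed loop: T(s) = K_p·G_p/(1+K_p·G_p) = 2.623/(0.111s + 1 + 2.623), with pole at s = −(1 + 2.623)/0.111 = −32.64.
τ = 1/32.64 = 0.03064 s, so 2% settling time ≈ 4τ = 0.123 s.

T_s ≈ 0.123 s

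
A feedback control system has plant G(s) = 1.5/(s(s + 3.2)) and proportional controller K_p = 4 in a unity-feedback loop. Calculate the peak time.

T_p = 1.69 s

The closed-loop denominator s² + 3.2s + 6 gives ω_n = √6 = 2.449 and ζ = 3.2/(2ω_n) = 0.6532.
Damped frequency ω_d = ω_n√(1−ζ²) = 1.855 rad/s, so peak time T_p = π/ω_d = 1.69 s.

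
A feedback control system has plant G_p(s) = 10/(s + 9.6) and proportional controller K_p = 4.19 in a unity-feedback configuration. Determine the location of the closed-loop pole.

s = -51.5

Closed-loop transfer function: T(s) = K_p·G_p(s)/(1 + K_p·G_p(s)) = 41.9/(s + 9.6 + 41.9) = 41.9/(s + 51.5).
The closed-loop pole is at s = −51.5.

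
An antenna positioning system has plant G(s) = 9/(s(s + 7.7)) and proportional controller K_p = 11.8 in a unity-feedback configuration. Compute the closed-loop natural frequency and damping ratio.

ω_n = 10.3 rad/s, ζ = 0.374

With unity feedback the closed-loop characteristic equation is s² + 7.7s + 11.8·9 = s² + 7.7s + 106.2 = 0.
So ω_n² = 106.2 ⇒ ω_n = 10.31 rad/s, and ζ = 7.7/(2ω_n) = 0.374.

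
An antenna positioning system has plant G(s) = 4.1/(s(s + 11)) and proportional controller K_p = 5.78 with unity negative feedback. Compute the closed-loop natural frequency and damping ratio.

1 + K_p·G(s) = 0 gives s² + 11s + 23.7 = 0.
Matching s² + 2ζω_n s + ω_n²: ω_n = √23.7 = 4.868 rad/s and 2ζω_n = 11, so ζ = 11/(2·4.868) = 1.13.

ω_n = 4.87 rad/s, ζ = 1.13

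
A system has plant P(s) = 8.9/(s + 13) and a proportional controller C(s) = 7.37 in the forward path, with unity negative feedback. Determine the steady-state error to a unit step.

0.165

The loop is type 0. Static position error constant K_pos = C(0)·P(0) = 7.37·0.6846 = 5.046.
Steady-state error to a unit step: e_ss = 1/(1+K_pos) = 1/6.046 = 0.165.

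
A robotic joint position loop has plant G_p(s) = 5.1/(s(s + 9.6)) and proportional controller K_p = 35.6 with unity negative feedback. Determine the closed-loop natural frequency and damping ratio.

1 + K_p·G_p(s) = 0 gives s² + 9.6s + 181.6 = 0.
Matching s² + 2ζω_n s + ω_n²: ω_n = √181.6 = 13.47 rad/s and 2ζω_n = 9.6, so ζ = 9.6/(2·13.47) = 0.356.

ω_n = 13.5 rad/s, ζ = 0.356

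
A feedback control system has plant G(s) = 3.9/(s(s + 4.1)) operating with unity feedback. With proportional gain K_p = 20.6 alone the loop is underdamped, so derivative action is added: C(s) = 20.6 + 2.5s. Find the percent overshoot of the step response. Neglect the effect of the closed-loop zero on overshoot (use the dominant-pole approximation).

2.19%

Forward path: (20.6 + 2.5s)·3.9/(s(s+4.1)). The closed-loop characteristic equation is s² + (4.1 + 3.9·2.5)s + 3.9·20.6 = 0.
That is s² + 13.85s + 80.34 = 0, so ω_n = 8.963 rad/s and ζ = 13.85/(2·8.963) = 0.7726.
%OS = 100·exp(−πζ/√(1−ζ²)) = 2.19%.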